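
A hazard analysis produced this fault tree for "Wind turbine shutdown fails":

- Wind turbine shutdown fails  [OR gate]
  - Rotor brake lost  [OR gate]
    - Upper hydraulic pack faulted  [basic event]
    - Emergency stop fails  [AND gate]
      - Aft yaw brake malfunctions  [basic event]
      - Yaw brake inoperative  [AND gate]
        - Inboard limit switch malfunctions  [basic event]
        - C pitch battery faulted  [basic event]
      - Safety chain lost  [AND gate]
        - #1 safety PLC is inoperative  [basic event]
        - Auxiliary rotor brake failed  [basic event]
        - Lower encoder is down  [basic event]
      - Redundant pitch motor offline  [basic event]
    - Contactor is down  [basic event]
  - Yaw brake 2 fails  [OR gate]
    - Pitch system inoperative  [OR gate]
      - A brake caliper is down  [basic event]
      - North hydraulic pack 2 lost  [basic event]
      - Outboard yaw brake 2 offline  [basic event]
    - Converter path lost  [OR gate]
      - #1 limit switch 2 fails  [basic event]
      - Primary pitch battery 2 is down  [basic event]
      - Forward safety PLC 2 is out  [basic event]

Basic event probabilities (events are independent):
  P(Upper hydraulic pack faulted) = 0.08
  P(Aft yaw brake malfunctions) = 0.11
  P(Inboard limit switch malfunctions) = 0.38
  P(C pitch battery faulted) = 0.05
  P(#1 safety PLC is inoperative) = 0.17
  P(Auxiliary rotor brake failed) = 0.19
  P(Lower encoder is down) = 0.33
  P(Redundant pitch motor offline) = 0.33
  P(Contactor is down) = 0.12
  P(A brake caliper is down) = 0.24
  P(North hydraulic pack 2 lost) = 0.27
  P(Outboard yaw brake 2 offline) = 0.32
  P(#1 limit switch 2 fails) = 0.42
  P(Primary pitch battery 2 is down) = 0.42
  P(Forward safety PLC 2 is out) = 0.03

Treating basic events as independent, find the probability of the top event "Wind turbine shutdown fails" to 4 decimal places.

P(Yaw brake inoperative) [AND] = 0.38 × 0.05 = 0.019000
P(Safety chain lost) [AND] = 0.17 × 0.19 × 0.33 = 0.010659
P(Emergency stop fails) [AND] = 0.11 × 0.019000 × 0.010659 × 0.33 = 0.000007
P(Rotor brake lost) [OR] = 1 − (1−0.08) × (1−0.000007) × (1−0.12) = 0.190406
P(Pitch system inoperative) [OR] = 1 − (1−0.24) × (1−0.27) × (1−0.32) = 0.622736
P(Converter path lost) [OR] = 1 − (1−0.42) × (1−0.42) × (1−0.03) = 0.673692
P(Yaw brake 2 fails) [OR] = 1 − (1−0.622736) × (1−0.673692) = 0.876896
P(Wind turbine shutdown fails) [OR] = 1 − (1−0.190406) × (1−0.876896) = 0.900336
Rounded to 4 decimal places: P(Wind turbine shutdown fails) ≈ 0.9003.

0.9003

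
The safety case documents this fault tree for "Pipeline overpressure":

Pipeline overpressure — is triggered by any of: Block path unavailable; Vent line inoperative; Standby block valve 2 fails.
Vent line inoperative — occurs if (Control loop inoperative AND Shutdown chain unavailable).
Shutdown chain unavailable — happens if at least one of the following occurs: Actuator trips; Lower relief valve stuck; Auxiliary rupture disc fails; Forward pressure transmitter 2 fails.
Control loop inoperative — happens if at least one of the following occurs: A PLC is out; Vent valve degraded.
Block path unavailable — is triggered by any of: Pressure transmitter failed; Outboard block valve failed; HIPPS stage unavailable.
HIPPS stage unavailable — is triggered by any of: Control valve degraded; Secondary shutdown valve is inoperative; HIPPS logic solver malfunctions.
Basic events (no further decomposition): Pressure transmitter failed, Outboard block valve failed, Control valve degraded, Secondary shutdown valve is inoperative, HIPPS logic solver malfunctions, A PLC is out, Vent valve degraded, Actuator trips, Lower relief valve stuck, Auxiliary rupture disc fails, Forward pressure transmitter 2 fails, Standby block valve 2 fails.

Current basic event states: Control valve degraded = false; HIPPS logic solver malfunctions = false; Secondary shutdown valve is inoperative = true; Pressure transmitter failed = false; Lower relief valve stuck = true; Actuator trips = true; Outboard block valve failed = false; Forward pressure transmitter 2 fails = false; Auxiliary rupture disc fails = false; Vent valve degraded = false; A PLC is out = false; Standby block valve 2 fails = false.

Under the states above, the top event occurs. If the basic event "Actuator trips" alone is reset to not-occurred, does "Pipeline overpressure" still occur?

Yes

Counterfactual: set "Actuator trips" to not occurred.
HIPPS stage unavailable [OR]: Control valve degraded=not, Secondary shutdown valve is inoperative=occurs, HIPPS logic solver malfunctions=not → at least one input occurs → occurs.
Block path unavailable [OR]: Pressure transmitter failed=not, Outboard block valve failed=not, HIPPS stage unavailable=occurs → at least one input occurs → occurs.
Control loop inoperative [OR]: A PLC is out=not, Vent valve degraded=not → no input occurs → does not occur.
Shutdown chain unavailable [OR]: Actuator trips=not, Lower relief valve stuck=occurs, Auxiliary rupture disc fails=not, Forward pressure transmitter 2 fails=not → at least one input occurs → occurs.
Vent line inoperative [AND]: Control loop inoperative=not, Shutdown chain unavailable=occurs → not all inputs occur → does not occur.
Pipeline overpressure [OR]: Block path unavailable=occurs, Vent line inoperative=not, Standby block valve 2 fails=not → at least one input occurs → occurs.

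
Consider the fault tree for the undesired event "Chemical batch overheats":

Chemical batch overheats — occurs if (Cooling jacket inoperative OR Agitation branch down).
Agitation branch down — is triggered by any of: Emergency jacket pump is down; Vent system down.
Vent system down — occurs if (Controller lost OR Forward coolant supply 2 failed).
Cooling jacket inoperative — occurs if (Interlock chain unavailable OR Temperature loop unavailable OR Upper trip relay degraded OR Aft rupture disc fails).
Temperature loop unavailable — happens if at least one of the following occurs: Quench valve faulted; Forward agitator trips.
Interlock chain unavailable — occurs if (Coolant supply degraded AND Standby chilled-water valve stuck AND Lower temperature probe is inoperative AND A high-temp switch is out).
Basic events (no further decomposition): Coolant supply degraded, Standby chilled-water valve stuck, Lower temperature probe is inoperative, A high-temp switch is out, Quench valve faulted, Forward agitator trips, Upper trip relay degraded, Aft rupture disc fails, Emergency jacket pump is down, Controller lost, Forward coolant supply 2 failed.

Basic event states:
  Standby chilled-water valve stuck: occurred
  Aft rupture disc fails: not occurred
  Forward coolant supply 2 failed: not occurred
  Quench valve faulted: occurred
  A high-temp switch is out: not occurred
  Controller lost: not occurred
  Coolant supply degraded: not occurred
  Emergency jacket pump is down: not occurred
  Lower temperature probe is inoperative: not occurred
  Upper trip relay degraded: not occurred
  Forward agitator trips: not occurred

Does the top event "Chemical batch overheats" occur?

Interlock chain unavailable [AND]: Coolant supply degraded=not, Standby chilled-water valve stuck=occurs, Lower temperature probe is inoperative=not, A high-temp switch is out=not → not all inputs occur → does not occur.
Temperature loop unavailable [OR]: Quench valve faulted=occurs, Forward agitator trips=not → at least one input occurs → occurs.
Cooling jacket inoperative [OR]: Interlock chain unavailable=not, Temperature loop unavailable=occurs, Upper trip relay degraded=not, Aft rupture disc fails=not → at least one input occurs → occurs.
Vent system down [OR]: Controller lost=not, Forward coolant supply 2 failed=not → no input occurs → does not occur.
Agitation branch down [OR]: Emergency jacket pump is down=not, Vent system down=not → no input occurs → does not occur.
Chemical batch overheats [OR]: Cooling jacket inoperative=occurs, Agitation branch down=not → at least one input occurs → occurs.

Yes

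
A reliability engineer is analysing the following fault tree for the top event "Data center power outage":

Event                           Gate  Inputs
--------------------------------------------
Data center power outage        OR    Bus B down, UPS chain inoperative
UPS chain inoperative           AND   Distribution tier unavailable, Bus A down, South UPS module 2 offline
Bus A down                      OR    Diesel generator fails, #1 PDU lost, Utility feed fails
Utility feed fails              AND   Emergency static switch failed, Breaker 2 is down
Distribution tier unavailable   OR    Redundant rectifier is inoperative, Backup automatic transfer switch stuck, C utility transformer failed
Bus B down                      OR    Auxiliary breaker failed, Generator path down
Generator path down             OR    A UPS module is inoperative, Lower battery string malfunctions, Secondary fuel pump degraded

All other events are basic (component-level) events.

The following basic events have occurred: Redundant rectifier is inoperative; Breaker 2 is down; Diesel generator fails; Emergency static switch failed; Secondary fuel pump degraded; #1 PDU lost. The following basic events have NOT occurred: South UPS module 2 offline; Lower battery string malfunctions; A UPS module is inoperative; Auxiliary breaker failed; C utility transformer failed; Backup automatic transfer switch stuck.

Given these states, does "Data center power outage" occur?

Yes

Generator path down [OR]: A UPS module is inoperative=not, Lower battery string malfunctions=not, Secondary fuel pump degraded=occurs → at least one input occurs → occurs.
Bus B down [OR]: Auxiliary breaker failed=not, Generator path down=occurs → at least one input occurs → occurs.
Distribution tier unavailable [OR]: Redundant rectifier is inoperative=occurs, Backup automatic transfer switch stuck=not, C utility transformer failed=not → at least one input occurs → occurs.
Utility feed fails [AND]: Emergency static switch failed=occurs, Breaker 2 is down=occurs → all inputs occur → occurs.
Bus A down [OR]: Diesel generator fails=occurs, #1 PDU lost=occurs, Utility feed fails=occurs → at least one input occurs → occurs.
UPS chain inoperative [AND]: Distribution tier unavailable=occurs, Bus A down=occurs, South UPS module 2 offline=not → not all inputs occur → does not occur.
Data center power outage [OR]: Bus B down=occurs, UPS chain inoperative=not → at least one input occurs → occurs.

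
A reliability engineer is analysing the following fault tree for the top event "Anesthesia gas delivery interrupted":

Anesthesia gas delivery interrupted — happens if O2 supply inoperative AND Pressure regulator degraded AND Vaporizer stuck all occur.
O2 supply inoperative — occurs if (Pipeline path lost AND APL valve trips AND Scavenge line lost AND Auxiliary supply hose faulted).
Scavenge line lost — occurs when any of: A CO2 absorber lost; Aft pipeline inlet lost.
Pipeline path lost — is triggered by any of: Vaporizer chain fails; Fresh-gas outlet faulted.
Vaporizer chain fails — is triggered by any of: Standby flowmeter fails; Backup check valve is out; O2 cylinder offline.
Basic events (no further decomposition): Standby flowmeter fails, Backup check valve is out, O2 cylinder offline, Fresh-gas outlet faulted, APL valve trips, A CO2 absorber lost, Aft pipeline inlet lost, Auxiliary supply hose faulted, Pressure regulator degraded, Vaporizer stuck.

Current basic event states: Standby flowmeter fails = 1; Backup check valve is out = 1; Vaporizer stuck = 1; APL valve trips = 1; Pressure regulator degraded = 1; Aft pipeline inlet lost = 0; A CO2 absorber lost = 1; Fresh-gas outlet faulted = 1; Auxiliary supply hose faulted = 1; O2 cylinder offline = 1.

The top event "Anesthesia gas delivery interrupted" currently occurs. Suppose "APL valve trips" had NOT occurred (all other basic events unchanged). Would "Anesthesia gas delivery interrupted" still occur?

No

Counterfactual: set "APL valve trips" to not occurred.
Vaporizer chain fails [OR]: Standby flowmeter fails=occurs, Backup check valve is out=occurs, O2 cylinder offline=occurs → at least one input occurs → occurs.
Pipeline path lost [OR]: Vaporizer chain fails=occurs, Fresh-gas outlet faulted=occurs → at least one input occurs → occurs.
Scavenge line lost [OR]: A CO2 absorber lost=occurs, Aft pipeline inlet lost=not → at least one input occurs → occurs.
O2 supply inoperative [AND]: Pipeline path lost=occurs, APL valve trips=not, Scavenge line lost=occurs, Auxiliary supply hose faulted=occurs → not all inputs occur → does not occur.
Anesthesia gas delivery interrupted [AND]: O2 supply inoperative=not, Pressure regulator degraded=occurs, Vaporizer stuck=occurs → not all inputs occur → does not occur.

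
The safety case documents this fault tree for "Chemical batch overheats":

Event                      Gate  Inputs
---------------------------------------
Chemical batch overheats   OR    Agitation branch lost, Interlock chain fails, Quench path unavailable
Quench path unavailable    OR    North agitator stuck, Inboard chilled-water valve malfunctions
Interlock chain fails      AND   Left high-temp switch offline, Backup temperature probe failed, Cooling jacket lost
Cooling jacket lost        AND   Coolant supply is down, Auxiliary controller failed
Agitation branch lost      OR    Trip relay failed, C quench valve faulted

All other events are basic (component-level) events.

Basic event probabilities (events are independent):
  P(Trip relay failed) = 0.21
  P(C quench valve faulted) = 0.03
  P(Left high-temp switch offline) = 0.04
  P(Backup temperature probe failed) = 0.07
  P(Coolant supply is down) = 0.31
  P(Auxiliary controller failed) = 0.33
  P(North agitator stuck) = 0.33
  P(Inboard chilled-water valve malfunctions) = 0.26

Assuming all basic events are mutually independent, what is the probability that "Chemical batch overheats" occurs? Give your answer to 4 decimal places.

P(Agitation branch lost) [OR] = 1 − (1−0.21) × (1−0.03) = 0.233700
P(Cooling jacket lost) [AND] = 0.31 × 0.33 = 0.102300
P(Interlock chain fails) [AND] = 0.04 × 0.07 × 0.102300 = 0.000286
P(Quench path unavailable) [OR] = 1 − (1−0.33) × (1−0.26) = 0.504200
P(Chemical batch overheats) [OR] = 1 − (1−0.233700) × (1−0.000286) × (1−0.504200) = 0.620177
Rounded to 4 decimal places: P(Chemical batch overheats) ≈ 0.6202.

0.6202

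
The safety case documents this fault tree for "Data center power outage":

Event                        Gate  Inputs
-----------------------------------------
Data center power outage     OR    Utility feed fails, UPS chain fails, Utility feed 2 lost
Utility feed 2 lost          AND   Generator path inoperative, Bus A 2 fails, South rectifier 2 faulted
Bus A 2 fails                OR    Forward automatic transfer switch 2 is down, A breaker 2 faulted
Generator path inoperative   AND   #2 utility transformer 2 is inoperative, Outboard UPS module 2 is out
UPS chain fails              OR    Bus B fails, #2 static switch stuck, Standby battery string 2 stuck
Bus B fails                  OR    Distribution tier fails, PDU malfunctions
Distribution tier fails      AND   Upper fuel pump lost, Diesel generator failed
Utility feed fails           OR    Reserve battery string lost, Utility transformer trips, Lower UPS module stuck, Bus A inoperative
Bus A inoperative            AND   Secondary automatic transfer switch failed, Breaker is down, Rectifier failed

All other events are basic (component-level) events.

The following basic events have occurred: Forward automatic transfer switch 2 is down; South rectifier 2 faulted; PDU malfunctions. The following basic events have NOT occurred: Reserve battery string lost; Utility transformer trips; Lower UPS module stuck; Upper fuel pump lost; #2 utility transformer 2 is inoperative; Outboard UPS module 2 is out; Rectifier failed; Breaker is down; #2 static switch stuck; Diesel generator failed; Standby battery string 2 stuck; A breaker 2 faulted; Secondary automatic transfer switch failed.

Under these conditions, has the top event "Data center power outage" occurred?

Yes

Bus A inoperative [AND]: Secondary automatic transfer switch failed=not, Breaker is down=not, Rectifier failed=not → not all inputs occur → does not occur.
Utility feed fails [OR]: Reserve battery string lost=not, Utility transformer trips=not, Lower UPS module stuck=not, Bus A inoperative=not → no input occurs → does not occur.
Distribution tier fails [AND]: Upper fuel pump lost=not, Diesel generator failed=not → not all inputs occur → does not occur.
Bus B fails [OR]: Distribution tier fails=not, PDU malfunctions=occurs → at least one input occurs → occurs.
UPS chain fails [OR]: Bus B fails=occurs, #2 static switch stuck=not, Standby battery string 2 stuck=not → at least one input occurs → occurs.
Generator path inoperative [AND]: #2 utility transformer 2 is inoperative=not, Outboard UPS module 2 is out=not → not all inputs occur → does not occur.
Bus A 2 fails [OR]: Forward automatic transfer switch 2 is down=occurs, A breaker 2 faulted=not → at least one input occurs → occurs.
Utility feed 2 lost [AND]: Generator path inoperative=not, Bus A 2 fails=occurs, South rectifier 2 faulted=occurs → not all inputs occur → does not occur.
Data center power outage [OR]: Utility feed fails=not, UPS chain fails=occurs, Utility feed 2 lost=not → at least one input occurs → occurs.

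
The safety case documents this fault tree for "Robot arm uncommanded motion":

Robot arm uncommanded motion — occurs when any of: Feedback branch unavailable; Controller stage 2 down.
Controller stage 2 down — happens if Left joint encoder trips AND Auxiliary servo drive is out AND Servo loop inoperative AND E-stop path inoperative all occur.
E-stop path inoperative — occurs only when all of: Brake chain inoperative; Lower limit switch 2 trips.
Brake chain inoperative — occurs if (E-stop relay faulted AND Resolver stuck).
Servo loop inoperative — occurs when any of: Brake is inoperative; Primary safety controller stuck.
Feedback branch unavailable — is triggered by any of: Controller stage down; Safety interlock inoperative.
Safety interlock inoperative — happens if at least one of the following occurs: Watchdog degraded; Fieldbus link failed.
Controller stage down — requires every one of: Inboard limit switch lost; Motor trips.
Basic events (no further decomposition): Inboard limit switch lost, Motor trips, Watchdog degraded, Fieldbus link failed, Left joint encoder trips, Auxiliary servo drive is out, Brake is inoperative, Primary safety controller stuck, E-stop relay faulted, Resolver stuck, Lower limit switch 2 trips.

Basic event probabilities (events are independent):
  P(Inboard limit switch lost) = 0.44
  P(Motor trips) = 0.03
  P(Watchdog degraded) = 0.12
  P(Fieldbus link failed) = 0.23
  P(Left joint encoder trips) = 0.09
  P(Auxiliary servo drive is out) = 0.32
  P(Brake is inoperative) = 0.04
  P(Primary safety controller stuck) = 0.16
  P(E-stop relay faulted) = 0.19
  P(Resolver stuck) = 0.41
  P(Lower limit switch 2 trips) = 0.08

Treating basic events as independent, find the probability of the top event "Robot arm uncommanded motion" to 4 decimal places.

P(Controller stage down) [AND] = 0.44 × 0.03 = 0.013200
P(Safety interlock inoperative) [OR] = 1 − (1−0.12) × (1−0.23) = 0.322400
P(Feedback branch unavailable) [OR] = 1 − (1−0.013200) × (1−0.322400) = 0.331344
P(Servo loop inoperative) [OR] = 1 − (1−0.04) × (1−0.16) = 0.193600
P(Brake chain inoperative) [AND] = 0.19 × 0.41 = 0.077900
P(E-stop path inoperative) [AND] = 0.077900 × 0.08 = 0.006232
P(Controller stage 2 down) [AND] = 0.09 × 0.32 × 0.193600 × 0.006232 = 0.000035
P(Robot arm uncommanded motion) [OR] = 1 − (1−0.331344) × (1−0.000035) = 0.331367
Rounded to 4 decimal places: P(Robot arm uncommanded motion) ≈ 0.3314.

0.3314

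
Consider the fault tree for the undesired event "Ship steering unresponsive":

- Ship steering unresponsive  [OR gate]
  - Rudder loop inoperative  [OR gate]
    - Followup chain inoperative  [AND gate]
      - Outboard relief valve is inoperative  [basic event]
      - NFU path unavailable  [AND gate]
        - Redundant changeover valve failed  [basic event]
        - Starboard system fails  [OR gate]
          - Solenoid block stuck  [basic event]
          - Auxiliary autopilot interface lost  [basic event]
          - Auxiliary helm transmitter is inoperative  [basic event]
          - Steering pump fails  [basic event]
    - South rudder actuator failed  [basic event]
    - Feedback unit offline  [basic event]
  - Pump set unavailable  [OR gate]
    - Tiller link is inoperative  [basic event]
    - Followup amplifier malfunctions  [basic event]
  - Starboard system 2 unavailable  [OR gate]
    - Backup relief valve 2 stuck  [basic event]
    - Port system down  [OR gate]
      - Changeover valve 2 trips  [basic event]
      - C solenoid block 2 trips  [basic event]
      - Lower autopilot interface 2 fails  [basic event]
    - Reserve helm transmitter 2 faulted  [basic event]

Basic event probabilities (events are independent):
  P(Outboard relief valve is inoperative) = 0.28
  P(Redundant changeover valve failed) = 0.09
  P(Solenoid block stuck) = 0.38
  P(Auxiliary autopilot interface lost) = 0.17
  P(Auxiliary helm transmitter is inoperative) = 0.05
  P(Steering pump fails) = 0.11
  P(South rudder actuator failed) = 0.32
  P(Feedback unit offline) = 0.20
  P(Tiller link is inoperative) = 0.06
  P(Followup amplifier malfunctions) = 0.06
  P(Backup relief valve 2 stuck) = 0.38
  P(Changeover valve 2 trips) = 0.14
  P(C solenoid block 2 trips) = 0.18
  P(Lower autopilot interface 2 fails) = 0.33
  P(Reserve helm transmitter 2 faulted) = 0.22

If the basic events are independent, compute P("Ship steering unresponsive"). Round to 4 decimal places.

0.8917

P(Starboard system fails) [OR] = 1 − (1−0.38) × (1−0.17) × (1−0.05) × (1−0.11) = 0.564906
P(NFU path unavailable) [AND] = 0.09 × 0.564906 = 0.050842
P(Followup chain inoperative) [AND] = 0.28 × 0.050842 = 0.014236
P(Rudder loop inoperative) [OR] = 1 − (1−0.014236) × (1−0.32) × (1−0.20) = 0.463744
P(Pump set unavailable) [OR] = 1 − (1−0.06) × (1−0.06) = 0.116400
P(Port system down) [OR] = 1 − (1−0.14) × (1−0.18) × (1−0.33) = 0.527516
P(Starboard system 2 unavailable) [OR] = 1 − (1−0.38) × (1−0.527516) × (1−0.22) = 0.771507
P(Ship steering unresponsive) [OR] = 1 − (1−0.463744) × (1−0.116400) × (1−0.771507) = 0.891732
Rounded to 4 decimal places: P(Ship steering unresponsive) ≈ 0.8917.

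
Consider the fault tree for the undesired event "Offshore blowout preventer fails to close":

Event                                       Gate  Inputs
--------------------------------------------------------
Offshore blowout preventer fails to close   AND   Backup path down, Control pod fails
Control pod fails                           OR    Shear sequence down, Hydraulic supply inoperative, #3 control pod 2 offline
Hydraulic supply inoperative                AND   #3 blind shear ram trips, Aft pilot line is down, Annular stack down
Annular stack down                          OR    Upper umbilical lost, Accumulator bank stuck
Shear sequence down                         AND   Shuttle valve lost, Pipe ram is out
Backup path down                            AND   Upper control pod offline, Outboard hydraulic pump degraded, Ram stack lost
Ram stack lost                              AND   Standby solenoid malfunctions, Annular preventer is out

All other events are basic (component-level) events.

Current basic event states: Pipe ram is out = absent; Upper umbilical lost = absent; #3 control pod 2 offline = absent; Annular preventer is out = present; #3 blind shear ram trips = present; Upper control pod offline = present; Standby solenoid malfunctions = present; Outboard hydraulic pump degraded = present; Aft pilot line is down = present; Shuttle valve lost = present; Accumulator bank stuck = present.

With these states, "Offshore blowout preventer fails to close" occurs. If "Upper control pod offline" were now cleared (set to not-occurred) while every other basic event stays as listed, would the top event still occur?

No

Counterfactual: set "Upper control pod offline" to not occurred.
Ram stack lost [AND]: Standby solenoid malfunctions=occurs, Annular preventer is out=occurs → all inputs occur → occurs.
Backup path down [AND]: Upper control pod offline=not, Outboard hydraulic pump degraded=occurs, Ram stack lost=occurs → not all inputs occur → does not occur.
Shear sequence down [AND]: Shuttle valve lost=occurs, Pipe ram is out=not → not all inputs occur → does not occur.
Annular stack down [OR]: Upper umbilical lost=not, Accumulator bank stuck=occurs → at least one input occurs → occurs.
Hydraulic supply inoperative [AND]: #3 blind shear ram trips=occurs, Aft pilot line is down=occurs, Annular stack down=occurs → all inputs occur → occurs.
Control pod fails [OR]: Shear sequence down=not, Hydraulic supply inoperative=occurs, #3 control pod 2 offline=not → at least one input occurs → occurs.
Offshore blowout preventer fails to close [AND]: Backup path down=not, Control pod fails=occurs → not all inputs occur → does not occur.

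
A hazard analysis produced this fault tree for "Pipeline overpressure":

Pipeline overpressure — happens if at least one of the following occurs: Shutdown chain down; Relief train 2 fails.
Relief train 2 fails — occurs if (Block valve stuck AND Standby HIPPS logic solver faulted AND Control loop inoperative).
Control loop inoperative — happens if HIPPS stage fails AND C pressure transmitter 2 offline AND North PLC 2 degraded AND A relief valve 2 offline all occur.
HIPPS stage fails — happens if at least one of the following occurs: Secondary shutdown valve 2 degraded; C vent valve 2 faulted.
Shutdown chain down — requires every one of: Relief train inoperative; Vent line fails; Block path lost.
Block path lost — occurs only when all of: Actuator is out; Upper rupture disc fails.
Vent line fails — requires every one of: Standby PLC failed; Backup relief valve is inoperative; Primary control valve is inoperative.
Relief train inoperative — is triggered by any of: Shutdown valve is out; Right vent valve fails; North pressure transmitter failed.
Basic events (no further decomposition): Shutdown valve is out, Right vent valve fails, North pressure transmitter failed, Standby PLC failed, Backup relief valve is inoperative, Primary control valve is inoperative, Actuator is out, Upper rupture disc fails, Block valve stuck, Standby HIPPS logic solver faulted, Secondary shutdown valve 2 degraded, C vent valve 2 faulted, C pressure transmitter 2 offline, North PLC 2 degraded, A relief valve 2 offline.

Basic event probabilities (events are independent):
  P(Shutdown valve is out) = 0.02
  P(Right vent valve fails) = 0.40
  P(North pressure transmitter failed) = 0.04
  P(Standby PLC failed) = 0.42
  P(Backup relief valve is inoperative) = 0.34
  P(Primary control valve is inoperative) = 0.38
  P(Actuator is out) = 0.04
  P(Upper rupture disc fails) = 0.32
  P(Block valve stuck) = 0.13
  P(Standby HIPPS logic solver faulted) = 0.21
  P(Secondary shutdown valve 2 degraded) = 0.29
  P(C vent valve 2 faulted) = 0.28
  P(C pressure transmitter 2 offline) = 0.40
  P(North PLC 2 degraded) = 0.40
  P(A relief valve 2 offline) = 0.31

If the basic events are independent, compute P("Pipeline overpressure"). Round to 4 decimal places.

P(Relief train inoperative) [OR] = 1 − (1−0.02) × (1−0.40) × (1−0.04) = 0.435520
P(Vent line fails) [AND] = 0.42 × 0.34 × 0.38 = 0.054264
P(Block path lost) [AND] = 0.04 × 0.32 = 0.012800
P(Shutdown chain down) [AND] = 0.435520 × 0.054264 × 0.012800 = 0.000303
P(HIPPS stage fails) [OR] = 1 − (1−0.29) × (1−0.28) = 0.488800
P(Control loop inoperative) [AND] = 0.488800 × 0.40 × 0.40 × 0.31 = 0.024244
P(Relief train 2 fails) [AND] = 0.13 × 0.21 × 0.024244 = 0.000662
P(Pipeline overpressure) [OR] = 1 − (1−0.000303) × (1−0.000662) = 0.000965
Rounded to 4 decimal places: P(Pipeline overpressure) ≈ 0.0010.

0.0010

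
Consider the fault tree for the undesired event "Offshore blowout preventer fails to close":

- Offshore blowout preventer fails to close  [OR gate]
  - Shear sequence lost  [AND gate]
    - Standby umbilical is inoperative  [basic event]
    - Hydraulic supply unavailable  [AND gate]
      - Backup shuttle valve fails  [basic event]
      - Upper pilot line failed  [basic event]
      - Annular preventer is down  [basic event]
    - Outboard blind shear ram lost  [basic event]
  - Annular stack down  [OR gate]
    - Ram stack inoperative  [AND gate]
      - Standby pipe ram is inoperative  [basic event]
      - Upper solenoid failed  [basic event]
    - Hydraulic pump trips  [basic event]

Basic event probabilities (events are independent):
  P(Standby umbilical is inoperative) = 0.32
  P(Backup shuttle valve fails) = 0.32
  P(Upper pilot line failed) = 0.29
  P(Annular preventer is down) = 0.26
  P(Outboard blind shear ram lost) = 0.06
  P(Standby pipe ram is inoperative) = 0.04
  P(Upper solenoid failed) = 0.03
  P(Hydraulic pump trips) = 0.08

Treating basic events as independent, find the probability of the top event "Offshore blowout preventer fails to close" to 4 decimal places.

P(Hydraulic supply unavailable) [AND] = 0.32 × 0.29 × 0.26 = 0.024128
P(Shear sequence lost) [AND] = 0.32 × 0.024128 × 0.06 = 0.000463
P(Ram stack inoperative) [AND] = 0.04 × 0.03 = 0.001200
P(Annular stack down) [OR] = 1 − (1−0.001200) × (1−0.08) = 0.081104
P(Offshore blowout preventer fails to close) [OR] = 1 − (1−0.000463) × (1−0.081104) = 0.081529
Rounded to 4 decimal places: P(Offshore blowout preventer fails to close) ≈ 0.0815.

0.0815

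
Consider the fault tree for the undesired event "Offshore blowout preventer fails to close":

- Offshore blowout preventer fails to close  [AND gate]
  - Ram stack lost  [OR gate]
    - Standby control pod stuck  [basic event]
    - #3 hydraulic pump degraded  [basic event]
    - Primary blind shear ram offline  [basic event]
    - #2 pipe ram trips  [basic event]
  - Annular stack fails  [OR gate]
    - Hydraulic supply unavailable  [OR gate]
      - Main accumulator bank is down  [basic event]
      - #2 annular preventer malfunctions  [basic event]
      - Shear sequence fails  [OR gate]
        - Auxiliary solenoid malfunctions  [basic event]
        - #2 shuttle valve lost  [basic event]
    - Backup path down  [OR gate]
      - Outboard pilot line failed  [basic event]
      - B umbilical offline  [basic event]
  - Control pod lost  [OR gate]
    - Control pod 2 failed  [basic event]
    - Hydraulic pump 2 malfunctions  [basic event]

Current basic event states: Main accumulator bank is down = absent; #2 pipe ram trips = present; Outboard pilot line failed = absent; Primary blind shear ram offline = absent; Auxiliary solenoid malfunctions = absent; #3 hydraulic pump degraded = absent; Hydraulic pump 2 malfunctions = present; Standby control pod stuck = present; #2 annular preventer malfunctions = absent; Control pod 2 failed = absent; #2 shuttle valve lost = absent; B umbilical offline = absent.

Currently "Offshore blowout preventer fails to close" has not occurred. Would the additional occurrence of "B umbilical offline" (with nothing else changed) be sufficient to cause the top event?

Counterfactual: set "B umbilical offline" to occurred.
Ram stack lost [OR]: Standby control pod stuck=occurs, #3 hydraulic pump degraded=not, Primary blind shear ram offline=not, #2 pipe ram trips=occurs → at least one input occurs → occurs.
Shear sequence fails [OR]: Auxiliary solenoid malfunctions=not, #2 shuttle valve lost=not → no input occurs → does not occur.
Hydraulic supply unavailable [OR]: Main accumulator bank is down=not, #2 annular preventer malfunctions=not, Shear sequence fails=not → no input occurs → does not occur.
Backup path down [OR]: Outboard pilot line failed=not, B umbilical offline=occurs → at least one input occurs → occurs.
Annular stack fails [OR]: Hydraulic supply unavailable=not, Backup path down=occurs → at least one input occurs → occurs.
Control pod lost [OR]: Control pod 2 failed=not, Hydraulic pump 2 malfunctions=occurs → at least one input occurs → occurs.
Offshore blowout preventer fails to close [AND]: Ram stack lost=occurs, Annular stack fails=occurs, Control pod lost=occurs → all inputs occur → occurs.

Yes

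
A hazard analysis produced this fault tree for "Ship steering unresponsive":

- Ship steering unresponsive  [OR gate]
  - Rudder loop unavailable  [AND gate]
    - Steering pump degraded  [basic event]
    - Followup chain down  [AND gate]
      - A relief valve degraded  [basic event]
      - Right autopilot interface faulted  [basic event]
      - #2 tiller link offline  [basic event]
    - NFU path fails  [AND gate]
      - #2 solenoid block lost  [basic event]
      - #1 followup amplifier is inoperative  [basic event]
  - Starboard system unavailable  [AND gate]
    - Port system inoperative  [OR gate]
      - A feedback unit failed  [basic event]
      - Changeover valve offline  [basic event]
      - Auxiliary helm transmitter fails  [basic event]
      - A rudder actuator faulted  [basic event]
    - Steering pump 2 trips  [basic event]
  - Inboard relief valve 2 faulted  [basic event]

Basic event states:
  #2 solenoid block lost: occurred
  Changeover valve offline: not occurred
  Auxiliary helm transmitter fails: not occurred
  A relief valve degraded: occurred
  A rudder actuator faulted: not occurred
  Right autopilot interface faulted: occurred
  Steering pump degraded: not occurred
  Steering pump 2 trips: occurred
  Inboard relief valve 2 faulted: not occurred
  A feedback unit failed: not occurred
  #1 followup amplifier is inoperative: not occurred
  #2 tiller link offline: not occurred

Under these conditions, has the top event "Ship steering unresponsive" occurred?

Followup chain down [AND]: A relief valve degraded=occurs, Right autopilot interface faulted=occurs, #2 tiller link offline=not → not all inputs occur → does not occur.
NFU path fails [AND]: #2 solenoid block lost=occurs, #1 followup amplifier is inoperative=not → not all inputs occur → does not occur.
Rudder loop unavailable [AND]: Steering pump degraded=not, Followup chain down=not, NFU path fails=not → not all inputs occur → does not occur.
Port system inoperative [OR]: A feedback unit failed=not, Changeover valve offline=not, Auxiliary helm transmitter fails=not, A rudder actuator faulted=not → no input occurs → does not occur.
Starboard system unavailable [AND]: Port system inoperative=not, Steering pump 2 trips=occurs → not all inputs occur → does not occur.
Ship steering unresponsive [OR]: Rudder loop unavailable=not, Starboard system unavailable=not, Inboard relief valve 2 faulted=not → no input occurs → does not occur.

No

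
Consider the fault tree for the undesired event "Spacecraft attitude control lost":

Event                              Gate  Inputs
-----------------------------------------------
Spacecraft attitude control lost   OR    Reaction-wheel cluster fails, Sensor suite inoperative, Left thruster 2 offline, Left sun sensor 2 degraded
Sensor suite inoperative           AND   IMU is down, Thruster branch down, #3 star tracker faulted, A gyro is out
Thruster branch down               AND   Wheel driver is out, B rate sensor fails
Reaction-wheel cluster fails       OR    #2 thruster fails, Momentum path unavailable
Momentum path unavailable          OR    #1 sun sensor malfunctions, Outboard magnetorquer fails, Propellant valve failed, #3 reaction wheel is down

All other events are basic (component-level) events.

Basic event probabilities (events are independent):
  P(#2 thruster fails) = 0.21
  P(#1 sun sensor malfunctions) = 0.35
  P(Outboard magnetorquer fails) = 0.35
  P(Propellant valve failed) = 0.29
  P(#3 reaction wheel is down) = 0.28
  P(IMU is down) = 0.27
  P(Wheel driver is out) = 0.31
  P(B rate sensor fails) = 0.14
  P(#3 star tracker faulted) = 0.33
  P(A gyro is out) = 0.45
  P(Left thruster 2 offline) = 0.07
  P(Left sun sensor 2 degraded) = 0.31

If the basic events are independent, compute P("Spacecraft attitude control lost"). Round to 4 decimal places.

P(Momentum path unavailable) [OR] = 1 − (1−0.35) × (1−0.35) × (1−0.29) × (1−0.28) = 0.784018
P(Reaction-wheel cluster fails) [OR] = 1 − (1−0.21) × (1−0.784018) = 0.829374
P(Thruster branch down) [AND] = 0.31 × 0.14 = 0.043400
P(Sensor suite inoperative) [AND] = 0.27 × 0.043400 × 0.33 × 0.45 = 0.001740
P(Spacecraft attitude control lost) [OR] = 1 − (1−0.829374) × (1−0.001740) × (1−0.07) × (1−0.31) = 0.890700
Rounded to 4 decimal places: P(Spacecraft attitude control lost) ≈ 0.8907.

0.8907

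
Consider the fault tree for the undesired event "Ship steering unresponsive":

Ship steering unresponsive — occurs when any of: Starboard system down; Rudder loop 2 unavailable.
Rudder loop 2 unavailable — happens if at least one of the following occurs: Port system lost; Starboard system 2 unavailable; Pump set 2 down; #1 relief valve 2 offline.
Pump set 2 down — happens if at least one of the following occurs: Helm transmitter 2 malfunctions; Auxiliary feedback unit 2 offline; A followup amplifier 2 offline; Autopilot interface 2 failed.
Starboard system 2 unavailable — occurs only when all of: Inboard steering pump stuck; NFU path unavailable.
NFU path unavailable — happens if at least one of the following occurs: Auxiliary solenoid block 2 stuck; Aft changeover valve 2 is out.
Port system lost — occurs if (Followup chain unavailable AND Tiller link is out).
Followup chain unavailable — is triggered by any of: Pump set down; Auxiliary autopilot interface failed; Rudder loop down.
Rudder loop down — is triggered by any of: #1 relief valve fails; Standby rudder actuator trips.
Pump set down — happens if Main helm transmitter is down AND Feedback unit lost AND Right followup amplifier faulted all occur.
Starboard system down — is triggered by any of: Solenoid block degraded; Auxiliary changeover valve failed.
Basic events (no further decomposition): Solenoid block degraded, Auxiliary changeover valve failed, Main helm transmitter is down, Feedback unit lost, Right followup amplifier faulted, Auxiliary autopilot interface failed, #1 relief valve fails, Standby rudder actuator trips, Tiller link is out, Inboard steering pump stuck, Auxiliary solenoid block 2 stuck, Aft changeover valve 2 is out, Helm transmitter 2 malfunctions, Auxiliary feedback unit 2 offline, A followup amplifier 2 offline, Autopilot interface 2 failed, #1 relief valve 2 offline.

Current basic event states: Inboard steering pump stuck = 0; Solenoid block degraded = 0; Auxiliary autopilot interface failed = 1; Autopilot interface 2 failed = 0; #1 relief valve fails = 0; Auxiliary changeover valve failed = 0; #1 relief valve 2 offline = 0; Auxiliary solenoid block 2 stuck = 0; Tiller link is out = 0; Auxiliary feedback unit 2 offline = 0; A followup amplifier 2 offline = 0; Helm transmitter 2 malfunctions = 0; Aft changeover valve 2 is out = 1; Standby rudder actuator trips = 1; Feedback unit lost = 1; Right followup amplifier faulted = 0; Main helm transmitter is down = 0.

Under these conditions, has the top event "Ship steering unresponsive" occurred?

Starboard system down [OR]: Solenoid block degraded=not, Auxiliary changeover valve failed=not → no input occurs → does not occur.
Pump set down [AND]: Main helm transmitter is down=not, Feedback unit lost=occurs, Right followup amplifier faulted=not → not all inputs occur → does not occur.
Rudder loop down [OR]: #1 relief valve fails=not, Standby rudder actuator trips=occurs → at least one input occurs → occurs.
Followup chain unavailable [OR]: Pump set down=not, Auxiliary autopilot interface failed=occurs, Rudder loop down=occurs → at least one input occurs → occurs.
Port system lost [AND]: Followup chain unavailable=occurs, Tiller link is out=not → not all inputs occur → does not occur.
NFU path unavailable [OR]: Auxiliary solenoid block 2 stuck=not, Aft changeover valve 2 is out=occurs → at least one input occurs → occurs.
Starboard system 2 unavailable [AND]: Inboard steering pump stuck=not, NFU path unavailable=occurs → not all inputs occur → does not occur.
Pump set 2 down [OR]: Helm transmitter 2 malfunctions=not, Auxiliary feedback unit 2 offline=not, A followup amplifier 2 offline=not, Autopilot interface 2 failed=not → no input occurs → does not occur.
Rudder loop 2 unavailable [OR]: Port system lost=not, Starboard system 2 unavailable=not, Pump set 2 down=not, #1 relief valve 2 offline=not → no input occurs → does not occur.
Ship steering unresponsive [OR]: Starboard system down=not, Rudder loop 2 unavailable=not → no input occurs → does not occur.

No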